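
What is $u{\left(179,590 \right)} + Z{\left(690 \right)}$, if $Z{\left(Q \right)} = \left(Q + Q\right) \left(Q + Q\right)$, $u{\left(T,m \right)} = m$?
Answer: $1904990$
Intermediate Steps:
$Z{\left(Q \right)} = 4 Q^{2}$ ($Z{\left(Q \right)} = 2 Q 2 Q = 4 Q^{2}$)
$u{\left(179,590 \right)} + Z{\left(690 \right)} = 590 + 4 \cdot 690^{2} = 590 + 4 \cdot 476100 = 590 + 1904400 = 1904990$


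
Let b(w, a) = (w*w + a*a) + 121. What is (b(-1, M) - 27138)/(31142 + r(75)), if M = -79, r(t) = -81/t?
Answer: -519375/778523 ≈ -0.66713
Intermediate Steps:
b(w, a) = 121 + a² + w² (b(w, a) = (w² + a²) + 121 = (a² + w²) + 121 = 121 + a² + w²)
(b(-1, M) - 27138)/(31142 + r(75)) = ((121 + (-79)² + (-1)²) - 27138)/(31142 - 81/75) = ((121 + 6241 + 1) - 27138)/(31142 - 81*1/75) = (6363 - 27138)/(31142 - 27/25) = -20775/778523/25 = -20775*25/778523 = -519375/778523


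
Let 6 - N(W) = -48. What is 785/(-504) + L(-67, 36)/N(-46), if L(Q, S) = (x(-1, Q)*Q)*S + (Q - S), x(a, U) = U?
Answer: 4519673/1512 ≈ 2989.2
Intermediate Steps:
N(W) = 54 (N(W) = 6 - 1*(-48) = 6 + 48 = 54)
L(Q, S) = Q - S + S*Q² (L(Q, S) = (Q*Q)*S + (Q - S) = Q²*S + (Q - S) = S*Q² + (Q - S) = Q - S + S*Q²)
785/(-504) + L(-67, 36)/N(-46) = 785/(-504) + (-67 - 1*36 + 36*(-67)²)/54 = 785*(-1/504) + (-67 - 36 + 36*4489)*(1/54) = -785/504 + (-67 - 36 + 161604)*(1/54) = -785/504 + 161501*(1/54) = -785/504 + 161501/54 = 4519673/1512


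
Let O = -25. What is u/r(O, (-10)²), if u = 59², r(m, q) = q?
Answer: 3481/100 ≈ 34.810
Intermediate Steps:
u = 3481
u/r(O, (-10)²) = 3481/((-10)²) = 3481/100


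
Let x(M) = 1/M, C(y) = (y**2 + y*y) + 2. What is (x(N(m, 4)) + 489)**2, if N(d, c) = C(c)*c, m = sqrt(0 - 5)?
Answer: 4422915025/18496 ≈ 2.3913e+5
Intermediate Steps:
C(y) = 2 + 2*y**2 (C(y) = (y**2 + y**2) + 2 = 2*y**2 + 2 = 2 + 2*y**2)
m = I*sqrt(5) (m = sqrt(-5) = I*sqrt(5) ≈ 2.2361*I)
N(d, c) = c*(2 + 2*c**2) (N(d, c) = (2 + 2*c**2)*c = c*(2 + 2*c**2))
(x(N(m, 4)) + 489)**2 = (1/(2*4*(1 + 4**2)) + 489)**2 = (1/(2*4*(1 + 16)) + 489)**2 = (1/(2*4*17) + 489)**2 = (1/136 + 489)**2 = (66505/136)**2 = 4422915025/18496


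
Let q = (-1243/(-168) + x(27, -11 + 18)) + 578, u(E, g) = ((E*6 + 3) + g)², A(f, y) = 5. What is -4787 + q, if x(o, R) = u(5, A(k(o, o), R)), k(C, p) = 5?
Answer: -463277/168 ≈ -2757.6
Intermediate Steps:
u(E, g) = (3 + g + 6*E)² (u(E, g) = ((6*E + 3) + g)² = ((3 + 6*E) + g)² = (3 + g + 6*E)²)
x(o, R) = 1444 (x(o, R) = (3 + 5 + 6*5)² = (3 + 5 + 30)² = 38² = 1444)
q = 340939/168 (q = (-1243/(-168) + 1444) + 578 = (-1243*(-1/168) + 1444) + 578 = (1243/168 + 1444) + 578 = 243835/168 + 578 = 340939/168 ≈ 2029.4)
-4787 + q = -4787 + 340939/168 = -463277/168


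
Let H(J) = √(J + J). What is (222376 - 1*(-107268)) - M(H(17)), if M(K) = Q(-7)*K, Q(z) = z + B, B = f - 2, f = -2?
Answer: 329644 + 11*√34 ≈ 3.2971e+5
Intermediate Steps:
B = -4 (B = -2 - 2 = -4)
H(J) = √2*√J (H(J) = √(2*J) = √2*√J)
Q(z) = -4 + z (Q(z) = z - 4 = -4 + z)
M(K) = -11*K (M(K) = (-4 - 7)*K = -11*K)
(222376 - 1*(-107268)) - M(H(17)) = (222376 - 1*(-107268)) - (-11)*√2*√17 = (222376 + 107268) - (-11)*√34 = 329644 + 11*√34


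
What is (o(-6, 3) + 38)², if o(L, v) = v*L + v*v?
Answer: 841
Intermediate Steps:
o(L, v) = v² + L*v (o(L, v) = L*v + v² = v² + L*v)
(o(-6, 3) + 38)² = (3*(-6 + 3) + 38)² = (3*(-3) + 38)² = (-9 + 38)² = 29² = 841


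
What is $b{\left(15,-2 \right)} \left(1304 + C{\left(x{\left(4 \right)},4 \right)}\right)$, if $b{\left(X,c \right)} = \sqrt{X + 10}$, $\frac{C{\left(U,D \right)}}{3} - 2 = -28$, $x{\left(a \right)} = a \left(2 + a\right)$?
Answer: $6130$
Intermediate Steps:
$C{\left(U,D \right)} = -78$ ($C{\left(U,D \right)} = 6 + 3 \left(-28\right) = 6 - 84 = -78$)
$b{\left(X,c \right)} = \sqrt{10 + X}$
$b{\left(15,-2 \right)} \left(1304 + C{\left(x{\left(4 \right)},4 \right)}\right) = \sqrt{10 + 15} \left(1304 - 78\right) = \sqrt{25} \cdot 1226 = 5 \cdot 1226 = 6130$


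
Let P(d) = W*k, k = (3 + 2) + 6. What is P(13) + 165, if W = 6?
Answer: 231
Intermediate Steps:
k = 11 (k = 5 + 6 = 11)
P(d) = 66 (P(d) = 6*11 = 66)
P(13) + 165 = 66 + 165 = 231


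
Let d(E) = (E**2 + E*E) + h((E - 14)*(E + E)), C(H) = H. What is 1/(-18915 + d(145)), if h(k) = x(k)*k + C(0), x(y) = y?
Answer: 1/1443263235 ≈ 6.9287e-10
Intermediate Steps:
h(k) = k**2 (h(k) = k*k + 0 = k**2 + 0 = k**2)
d(E) = 2*E**2 + 4*E**2*(-14 + E)**2 (d(E) = (E**2 + E*E) + ((E - 14)*(E + E))**2 = (E**2 + E**2) + ((-14 + E)*(2*E))**2 = 2*E**2 + (2*E*(-14 + E))**2 = 2*E**2 + 4*E**2*(-14 + E)**2)
1/(-18915 + d(145)) = 1/(-18915 + 145**2*(2 + 4*(-14 + 145)**2)) = 1/(-18915 + 21025*(2 + 4*131**2)) = 1/(-18915 + 21025*(2 + 4*17161)) = 1/(-18915 + 21025*(2 + 68644)) = 1/(-18915 + 21025*68646) = 1/(-18915 + 1443282150) = 1/1443263235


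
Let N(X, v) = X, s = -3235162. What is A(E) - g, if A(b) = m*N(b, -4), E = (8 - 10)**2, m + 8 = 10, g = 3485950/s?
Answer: 14683623/1617581 ≈ 9.0775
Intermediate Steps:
g = -1742975/1617581 (g = 3485950/(-3235162) = 3485950*(-1/3235162) = -1742975/1617581 ≈ -1.0775)
m = 2 (m = -8 + 10 = 2)
E = 4 (E = (-2)**2 = 4)
A(b) = 2*b
A(E) - g = 2*4 - 1*(-1742975/1617581) = 8 + 1742975/1617581 = 14683623/1617581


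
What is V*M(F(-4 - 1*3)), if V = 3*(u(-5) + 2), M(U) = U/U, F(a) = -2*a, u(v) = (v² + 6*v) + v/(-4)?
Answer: -21/4 ≈ -5.2500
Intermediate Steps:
u(v) = v² + 23*v/4 (u(v) = (v² + 6*v) + v*(-¼) = (v² + 6*v) - v/4 = v² + 23*v/4)
M(U) = 1
V = -21/4 (V = 3*((¼)*(-5)*(23 + 4*(-5)) + 2) = 3*((¼)*(-5)*(23 - 20) + 2) = 3*((¼)*(-5)*3 + 2) = 3*(-15/4 + 2) = 3*(-7/4) = -21/4 ≈ -5.2500)
V*M(F(-4 - 1*3)) = -21/4*1 = -21/4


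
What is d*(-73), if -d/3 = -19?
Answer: -4161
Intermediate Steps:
d = 57 (d = -3*(-19) = 57)
d*(-73) = 57*(-73) = -4161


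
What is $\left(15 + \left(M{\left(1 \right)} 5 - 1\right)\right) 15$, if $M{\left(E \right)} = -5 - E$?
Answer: $-240$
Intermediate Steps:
$\left(15 + \left(M{\left(1 \right)} 5 - 1\right)\right) 15 = \left(15 + \left(\left(-5 - 1\right) 5 - 1\right)\right) 15 = \left(15 - 31\right) 15 = \left(-16\right) 15 = -240$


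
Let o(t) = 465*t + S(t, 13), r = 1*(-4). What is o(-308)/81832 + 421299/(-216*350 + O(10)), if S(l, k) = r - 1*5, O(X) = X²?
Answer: -11322382317/1544579000 ≈ -7.3304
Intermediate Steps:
r = -4
S(l, k) = -9 (S(l, k) = -4 - 1*5 = -4 - 5 = -9)
o(t) = -9 + 465*t (o(t) = 465*t - 9 = -9 + 465*t)
o(-308)/81832 + 421299/(-216*350 + O(10)) = (-9 + 465*(-308))/81832 + 421299/(-216*350 + 10²) = (-9 - 143220)*(1/81832) + 421299/(-75600 + 100) = -143229*1/81832 + 421299/(-75500) = -143229/81832 + 421299*(-1/75500) = -143229/81832 - 421299/75500 = -11322382317/1544579000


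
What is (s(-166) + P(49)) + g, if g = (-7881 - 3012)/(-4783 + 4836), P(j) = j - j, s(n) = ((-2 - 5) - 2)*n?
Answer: 68289/53 ≈ 1288.5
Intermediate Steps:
s(n) = -9*n (s(n) = (-7 - 2)*n = -9*n)
P(j) = 0
g = -10893/53 ≈ -205.53
(s(-166) + P(49)) + g = (-9*(-166) + 0) - 10893/53 = (1494 + 0) - 10893/53 = 1494 - 10893/53 = 68289/53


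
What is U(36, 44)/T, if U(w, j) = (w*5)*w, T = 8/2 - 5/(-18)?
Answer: 116640/77 ≈ 1514.8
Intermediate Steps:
T = 77/18 (T = 8*(1/2) - 5*(-1/18) = 4 + 5/18 = 77/18 ≈ 4.2778)
U(w, j) = 5*w**2 (U(w, j) = (5*w)*w = 5*w**2)
U(36, 44)/T = (5*36**2)/(77/18) = 18*(5*1296)/77 = (18/77)*6480 = 116640/77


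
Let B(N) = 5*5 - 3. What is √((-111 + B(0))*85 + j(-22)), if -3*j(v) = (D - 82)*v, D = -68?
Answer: I*√8665 ≈ 93.086*I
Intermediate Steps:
B(N) = 22 (B(N) = 25 - 3 = 22)
j(v) = 50*v (j(v) = -(-68 - 82)*v/3 = -(-50)*v = 50*v)
√((-111 + B(0))*85 + j(-22)) = √((-111 + 22)*85 + 50*(-22)) = √(-89*85 - 1100) = √(-7565 - 1100) = √(-8665) = I*√8665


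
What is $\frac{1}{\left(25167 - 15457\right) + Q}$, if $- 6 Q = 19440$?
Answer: $\frac{1}{6470} \approx 0.00015456$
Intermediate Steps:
$Q = -3240$ ($Q = \left(- \frac{1}{6}\right) 19440 = -3240$)
$\frac{1}{\left(25167 - 15457\right) + Q} = \frac{1}{\left(25167 - 15457\right) - 3240} = \frac{1}{9710 - 3240} = \frac{1}{6470}$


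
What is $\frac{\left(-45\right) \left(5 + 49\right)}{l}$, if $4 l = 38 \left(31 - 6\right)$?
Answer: $- \frac{972}{95} \approx -10.232$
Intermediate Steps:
$l = \frac{475}{2}$ ($l = \frac{38 \left(31 - 6\right)}{4} = \frac{38 \cdot 25}{4} = \frac{1}{4} \cdot 950 = \frac{475}{2} \approx 237.5$)
$\frac{\left(-45\right) \left(5 + 49\right)}{l} = \frac{\left(-45\right) \left(5 + 49\right)}{\frac{475}{2}} = \left(-45\right) 54 \cdot \frac{2}{475} = \left(-2430\right) \frac{2}{475} = - \frac{972}{95}$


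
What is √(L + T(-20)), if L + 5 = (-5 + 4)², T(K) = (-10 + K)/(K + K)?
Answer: I*√13/2 ≈ 1.8028*I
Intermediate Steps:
T(K) = (-10 + K)/(2*K) (T(K) = (-10 + K)/((2*K)) = (-10 + K)*(1/(2*K)) = (-10 + K)/(2*K))
L = -4 (L = -5 + (-5 + 4)² = -5 + (-1)² = -5 + 1 = -4)
√(L + T(-20)) = √(-4 + (½)*(-10 - 20)/(-20)) = √(-4 + (½)*(-1/20)*(-30)) = √(-4 + ¾) = √(-13/4) = I*√13/2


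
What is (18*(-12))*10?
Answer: -2160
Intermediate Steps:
(18*(-12))*10 = -216*10 = -2160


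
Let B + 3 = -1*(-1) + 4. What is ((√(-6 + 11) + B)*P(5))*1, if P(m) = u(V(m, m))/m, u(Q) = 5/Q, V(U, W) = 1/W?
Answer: 10 + 5*√5 ≈ 21.180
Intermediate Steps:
B = 2 (B = -3 + (-1*(-1) + 4) = -3 + (1 + 4) = -3 + 5 = 2)
P(m) = 5 (P(m) = (5/(1/m))/m = (5*m)/m = 5)
((√(-6 + 11) + B)*P(5))*1 = ((√(-6 + 11) + 2)*5)*1 = ((√5 + 2)*5)*1 = ((2 + √5)*5)*1 = (10 + 5*√5)*1 = 10 + 5*√5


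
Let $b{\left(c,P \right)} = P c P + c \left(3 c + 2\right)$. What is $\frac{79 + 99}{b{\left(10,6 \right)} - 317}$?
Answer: $\frac{178}{363} \approx 0.49036$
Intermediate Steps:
$b{\left(c,P \right)} = c P^{2} + c \left(2 + 3 c\right)$
$\frac{79 + 99}{b{\left(10,6 \right)} - 317} = \frac{79 + 99}{10 \left(2 + 6^{2} + 3 \cdot 10\right) - 317} = \frac{178}{10 \left(2 + 36 + 30\right) - 317} = \frac{178}{10 \cdot 68 - 317} = \frac{178}{680 - 317} = \frac{178}{363}$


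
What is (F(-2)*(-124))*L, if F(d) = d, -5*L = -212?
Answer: 52576/5 ≈ 10515.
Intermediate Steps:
L = 212/5 (L = -⅕*(-212) = 212/5 ≈ 42.400)
(F(-2)*(-124))*L = -2*(-124)*(212/5) = 248*(212/5) = 52576/5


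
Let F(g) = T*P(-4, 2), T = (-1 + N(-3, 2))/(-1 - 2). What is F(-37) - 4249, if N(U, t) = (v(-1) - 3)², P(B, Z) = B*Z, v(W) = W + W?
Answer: -4185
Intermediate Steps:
v(W) = 2*W
N(U, t) = 25 (N(U, t) = (2*(-1) - 3)² = (-2 - 3)² = (-5)² = 25)
T = -8 (T = (-1 + 25)/(-1 - 2) = 24/(-3) = 24*(-⅓) = -8)
F(g) = 64 (F(g) = -(-32)*2 = -8*(-8) = 64)
F(-37) - 4249 = 64 - 4249 = -4185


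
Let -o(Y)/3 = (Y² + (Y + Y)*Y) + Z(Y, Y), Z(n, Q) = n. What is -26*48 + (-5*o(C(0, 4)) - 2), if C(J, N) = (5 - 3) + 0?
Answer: -1040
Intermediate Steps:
C(J, N) = 2 (C(J, N) = 2 + 0 = 2)
o(Y) = -9*Y² - 3*Y (o(Y) = -3*((Y² + (Y + Y)*Y) + Y) = -3*((Y² + (2*Y)*Y) + Y) = -3*((Y² + 2*Y²) + Y) = -3*(3*Y² + Y) = -3*(Y + 3*Y²) = -9*Y² - 3*Y)
-26*48 + (-5*o(C(0, 4)) - 2) = -26*48 + (-15*2*(-1 - 3*2) - 2) = -1248 + (-15*2*(-1 - 6) - 2) = -1248 + (-15*2*(-7) - 2) = -1248 + (-5*(-42) - 2) = -1248 + (210 - 2) = -1248 + 208 = -1040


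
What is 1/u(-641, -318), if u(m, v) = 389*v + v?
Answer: -1/124020 ≈ -8.0632e-6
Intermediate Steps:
u(m, v) = 390*v
1/u(-641, -318) = 1/(390*(-318)) = 1/(-124020) = -1/124020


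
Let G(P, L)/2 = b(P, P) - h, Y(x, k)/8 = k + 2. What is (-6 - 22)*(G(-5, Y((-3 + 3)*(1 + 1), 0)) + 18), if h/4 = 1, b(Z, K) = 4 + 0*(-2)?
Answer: -504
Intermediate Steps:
b(Z, K) = 4 (b(Z, K) = 4 + 0 = 4)
Y(x, k) = 16 + 8*k (Y(x, k) = 8*(k + 2) = 8*(2 + k) = 16 + 8*k)
h = 4 (h = 4*1 = 4)
G(P, L) = 0 (G(P, L) = 2*(4 - 1*4) = 2*(4 - 4) = 2*0 = 0)
(-6 - 22)*(G(-5, Y((-3 + 3)*(1 + 1), 0)) + 18) = (-6 - 22)*(0 + 18) = -28*18 = -504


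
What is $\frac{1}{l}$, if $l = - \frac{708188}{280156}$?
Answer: $- \frac{70039}{177047} \approx -0.3956$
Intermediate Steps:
$l = - \frac{177047}{70039}$ ($l = \left(-708188\right) \frac{1}{280156} = - \frac{177047}{70039} \approx -2.5278$)
$\frac{1}{l} = \frac{1}{- \frac{177047}{70039}} = - \frac{70039}{177047}$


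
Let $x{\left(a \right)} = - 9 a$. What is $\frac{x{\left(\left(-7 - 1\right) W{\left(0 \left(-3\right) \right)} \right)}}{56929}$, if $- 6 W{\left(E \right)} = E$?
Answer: $0$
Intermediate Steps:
$W{\left(E \right)} = - \frac{E}{6}$
$\frac{x{\left(\left(-7 - 1\right) W{\left(0 \left(-3\right) \right)} \right)}}{56929} = \frac{\left(-9\right) \left(-7 - 1\right) \left(- \frac{0 \left(-3\right)}{6}\right)}{56929} = - 9 \left(- 8 \left(\left(- \frac{1}{6}\right) 0\right)\right) \frac{1}{56929} = - 9 \left(\left(-8\right) 0\right) \frac{1}{56929} = \left(-9\right) 0 \cdot \frac{1}{56929} = 0 \cdot \frac{1}{56929} = 0$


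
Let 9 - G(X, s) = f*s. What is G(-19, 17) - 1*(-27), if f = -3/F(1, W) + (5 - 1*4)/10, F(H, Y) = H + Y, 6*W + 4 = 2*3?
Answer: 1451/20 ≈ 72.550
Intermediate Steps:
W = ⅓ (W = -⅔ + (2*3)/6 = -⅔ + (⅙)*6 = -⅔ + 1 = ⅓ ≈ 0.33333)
f = -43/20 (f = -3/(1 + ⅓) + (5 - 1*4)/10 = -3/4/3 + (5 - 4)*(⅒) = -3*¾ + 1*(⅒) = -9/4 + ⅒ = -43/20 ≈ -2.1500)
G(X, s) = 9 + 43*s/20 (G(X, s) = 9 - (-43)*s/20 = 9 + 43*s/20)
G(-19, 17) - 1*(-27) = (9 + (43/20)*17) - 1*(-27) = (9 + 731/20) + 27 = 911/20 + 27 = 1451/20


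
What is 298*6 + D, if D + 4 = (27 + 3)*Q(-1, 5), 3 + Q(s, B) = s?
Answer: 1664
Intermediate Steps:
Q(s, B) = -3 + s
D = -124 (D = -4 + (27 + 3)*(-3 - 1) = -4 + 30*(-4) = -4 - 120 = -124)
298*6 + D = 298*6 - 124 = 1788 - 124 = 1664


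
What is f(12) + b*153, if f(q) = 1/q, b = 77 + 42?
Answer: 218485/12 ≈ 18207.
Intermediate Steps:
b = 119
f(12) + b*153 = 1/12 + 119*153 = 1/12 + 18207 = 218485/12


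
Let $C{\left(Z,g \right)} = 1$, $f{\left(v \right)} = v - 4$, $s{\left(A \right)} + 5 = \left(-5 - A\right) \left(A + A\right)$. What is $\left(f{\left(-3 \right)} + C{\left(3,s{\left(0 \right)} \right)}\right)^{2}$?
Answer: $36$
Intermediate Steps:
$s{\left(A \right)} = -5 + 2 A \left(-5 - A\right)$ ($s{\left(A \right)} = -5 + \left(-5 - A\right) \left(A + A\right) = -5 + \left(-5 - A\right) 2 A = -5 + 2 A \left(-5 - A\right)$)
$f{\left(v \right)} = -4 + v$
$\left(f{\left(-3 \right)} + C{\left(3,s{\left(0 \right)} \right)}\right)^{2} = \left(\left(-4 - 3\right) + 1\right)^{2} = \left(-7 + 1\right)^{2} = \left(-6\right)^{2} = 36$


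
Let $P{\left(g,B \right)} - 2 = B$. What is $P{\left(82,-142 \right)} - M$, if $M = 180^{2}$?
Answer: $-32540$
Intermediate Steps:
$M = 32400$
$P{\left(g,B \right)} = 2 + B$
$P{\left(82,-142 \right)} - M = \left(2 - 142\right) - 32400 = -140 - 32400 = -32540$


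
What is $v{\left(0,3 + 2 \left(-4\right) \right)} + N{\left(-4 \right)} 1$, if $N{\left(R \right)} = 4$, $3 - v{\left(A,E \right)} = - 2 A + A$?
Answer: $7$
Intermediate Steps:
$v{\left(A,E \right)} = 3 + A$ ($v{\left(A,E \right)} = 3 - \left(- 2 A + A\right) = 3 - - A = 3 + A$)
$v{\left(0,3 + 2 \left(-4\right) \right)} + N{\left(-4 \right)} 1 = \left(3 + 0\right) + 4 \cdot 1 = 3 + 4 = 7$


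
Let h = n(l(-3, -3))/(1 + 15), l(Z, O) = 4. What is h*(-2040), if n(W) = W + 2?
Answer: -765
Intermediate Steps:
n(W) = 2 + W
h = 3/8 (h = (2 + 4)/(1 + 15) = 6/16 = 6*(1/16) = 3/8 ≈ 0.37500)
h*(-2040) = (3/8)*(-2040) = -765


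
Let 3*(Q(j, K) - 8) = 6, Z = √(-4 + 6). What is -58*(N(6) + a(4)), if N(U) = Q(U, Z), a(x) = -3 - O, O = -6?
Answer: -754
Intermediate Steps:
Z = √2 ≈ 1.4142
Q(j, K) = 10 (Q(j, K) = 8 + (⅓)*6 = 8 + 2 = 10)
a(x) = 3 (a(x) = -3 - 1*(-6) = -3 + 6 = 3)
N(U) = 10
-58*(N(6) + a(4)) = -58*(10 + 3) = -58*13 = -754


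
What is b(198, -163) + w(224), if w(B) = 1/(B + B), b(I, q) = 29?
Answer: 12993/448 ≈ 29.002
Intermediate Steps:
w(B) = 1/(2*B)
b(198, -163) + w(224) = 29 + (½)/224 = 29 + (½)*(1/224) = 29 + 1/448 = 12993/448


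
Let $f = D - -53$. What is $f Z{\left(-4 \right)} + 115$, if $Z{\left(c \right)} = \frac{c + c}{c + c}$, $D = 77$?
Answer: $245$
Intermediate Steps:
$Z{\left(c \right)} = 1$ ($Z{\left(c \right)} = \frac{2 c}{2 c} = 2 c \frac{1}{2 c} = 1$)
$f = 130$ ($f = 77 - -53 = 77 + 53 = 130$)
$f Z{\left(-4 \right)} + 115 = 130 \cdot 1 + 115 = 130 + 115 = 245$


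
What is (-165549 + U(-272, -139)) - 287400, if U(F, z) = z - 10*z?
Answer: -451698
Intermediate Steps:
U(F, z) = -9*z
(-165549 + U(-272, -139)) - 287400 = (-165549 - 9*(-139)) - 287400 = (-165549 + 1251) - 287400 = -164298 - 287400 = -451698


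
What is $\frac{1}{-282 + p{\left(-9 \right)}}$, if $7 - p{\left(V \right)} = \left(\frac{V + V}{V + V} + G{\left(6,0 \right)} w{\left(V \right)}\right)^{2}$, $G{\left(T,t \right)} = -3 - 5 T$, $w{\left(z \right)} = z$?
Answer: $- \frac{1}{89079} \approx -1.1226 \cdot 10^{-5}$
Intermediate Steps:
$p{\left(V \right)} = 7 - \left(1 - 33 V\right)^{2}$ ($p{\left(V \right)} = 7 - \left(\frac{V + V}{V + V} + \left(-3 - 30\right) V\right)^{2} = 7 - \left(\frac{2 V}{2 V} + \left(-3 - 30\right) V\right)^{2} = 7 - \left(2 V \frac{1}{2 V} - 33 V\right)^{2} = 7 - \left(1 - 33 V\right)^{2}$)
$\frac{1}{-282 + p{\left(-9 \right)}} = \frac{1}{-282 + \left(7 - \left(-1 + 33 \left(-9\right)\right)^{2}\right)} = \frac{1}{-282 + \left(7 - \left(-1 - 297\right)^{2}\right)} = \frac{1}{-282 + \left(7 - \left(-298\right)^{2}\right)} = \frac{1}{-282 + \left(7 - 88804\right)} = \frac{1}{-282 - 88797} = \frac{1}{-89079} = - \frac{1}{89079}$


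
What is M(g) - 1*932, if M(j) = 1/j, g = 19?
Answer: -17707/19 ≈ -931.95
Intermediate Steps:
M(g) - 1*932 = 1/19 - 1*932 = 1/19 - 932 = -17707/19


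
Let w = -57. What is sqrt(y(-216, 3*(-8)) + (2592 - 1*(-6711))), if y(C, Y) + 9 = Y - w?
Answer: sqrt(9327) ≈ 96.576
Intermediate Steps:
y(C, Y) = 48 + Y (y(C, Y) = -9 + (Y - 1*(-57)) = -9 + (Y + 57) = -9 + (57 + Y) = 48 + Y)
sqrt(y(-216, 3*(-8)) + (2592 - 1*(-6711))) = sqrt((48 + 3*(-8)) + (2592 - 1*(-6711))) = sqrt((48 - 24) + (2592 + 6711)) = sqrt(24 + 9303) = sqrt(9327)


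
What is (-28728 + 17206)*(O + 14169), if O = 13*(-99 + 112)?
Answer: -165202436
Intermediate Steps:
O = 169 (O = 13*13 = 169)
(-28728 + 17206)*(O + 14169) = (-28728 + 17206)*(169 + 14169) = -11522*14338 = -165202436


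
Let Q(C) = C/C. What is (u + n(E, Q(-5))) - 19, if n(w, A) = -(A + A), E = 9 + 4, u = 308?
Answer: 287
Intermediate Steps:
Q(C) = 1
E = 13
n(w, A) = -2*A
(u + n(E, Q(-5))) - 19 = (308 - 2*1) - 19 = (308 - 2) - 19 = 306 - 19 = 287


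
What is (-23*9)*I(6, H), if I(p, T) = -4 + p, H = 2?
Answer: -414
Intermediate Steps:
(-23*9)*I(6, H) = (-23*9)*(-4 + 6) = -207*2 = -414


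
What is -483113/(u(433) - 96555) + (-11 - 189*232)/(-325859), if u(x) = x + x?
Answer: 161623542918/31181121851 ≈ 5.1834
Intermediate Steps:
u(x) = 2*x
-483113/(u(433) - 96555) + (-11 - 189*232)/(-325859) = -483113/(2*433 - 96555) + (-11 - 189*232)/(-325859) = -483113/(866 - 96555) + (-11 - 43848)*(-1/325859) = -483113/(-95689) - 43859*(-1/325859) = -483113*(-1/95689) + 43859/325859 = 483113/95689 + 43859/325859 = 161623542918/31181121851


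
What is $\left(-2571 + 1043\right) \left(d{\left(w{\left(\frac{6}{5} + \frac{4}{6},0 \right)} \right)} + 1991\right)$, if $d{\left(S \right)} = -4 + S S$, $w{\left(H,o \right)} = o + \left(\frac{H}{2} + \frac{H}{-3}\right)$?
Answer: $- \frac{6148474888}{2025} \approx -3.0363 \cdot 10^{6}$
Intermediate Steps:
$w{\left(H,o \right)} = o + \frac{H}{6}$ ($w{\left(H,o \right)} = o + \left(H \frac{1}{2} + H \left(- \frac{1}{3}\right)\right) = o + \left(\frac{H}{2} - \frac{H}{3}\right) = o + \frac{H}{6}$)
$d{\left(S \right)} = -4 + S^{2}$
$\left(-2571 + 1043\right) \left(d{\left(w{\left(\frac{6}{5} + \frac{4}{6},0 \right)} \right)} + 1991\right) = \left(-2571 + 1043\right) \left(\left(-4 + \left(0 + \frac{\frac{6}{5} + \frac{4}{6}}{6}\right)^{2}\right) + 1991\right) = - 1528 \left(\left(-4 + \left(0 + \frac{6 \cdot \frac{1}{5} + 4 \cdot \frac{1}{6}}{6}\right)^{2}\right) + 1991\right) = - 1528 \left(\left(-4 + \left(0 + \frac{\frac{6}{5} + \frac{2}{3}}{6}\right)^{2}\right) + 1991\right) = - 1528 \left(\left(-4 + \left(0 + \frac{1}{6} \cdot \frac{28}{15}\right)^{2}\right) + 1991\right) = - 1528 \left(\left(-4 + \left(0 + \frac{14}{45}\right)^{2}\right) + 1991\right) = - 1528 \left(\left(-4 + \left(\frac{14}{45}\right)^{2}\right) + 1991\right) = - 1528 \left(\left(-4 + \frac{196}{2025}\right) + 1991\right) = - 1528 \left(- \frac{7904}{2025} + 1991\right) = \left(-1528\right) \frac{4023871}{2025} = - \frac{6148474888}{2025}$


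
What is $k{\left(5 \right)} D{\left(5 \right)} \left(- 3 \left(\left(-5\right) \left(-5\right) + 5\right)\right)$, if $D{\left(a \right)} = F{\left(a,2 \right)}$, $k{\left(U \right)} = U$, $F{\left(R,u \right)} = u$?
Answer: $-900$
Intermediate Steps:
$D{\left(a \right)} = 2$
$k{\left(5 \right)} D{\left(5 \right)} \left(- 3 \left(\left(-5\right) \left(-5\right) + 5\right)\right) = 5 \cdot 2 \left(- 3 \left(\left(-5\right) \left(-5\right) + 5\right)\right) = 10 \left(- 3 \left(25 + 5\right)\right) = 10 \left(\left(-3\right) 30\right) = 10 \left(-90\right) = -900$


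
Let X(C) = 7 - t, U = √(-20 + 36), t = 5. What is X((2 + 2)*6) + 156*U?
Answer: 626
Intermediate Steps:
U = 4 (U = √16 = 4)
X(C) = 2 (X(C) = 7 - 1*5 = 7 - 5 = 2)
X((2 + 2)*6) + 156*U = 2 + 156*4 = 2 + 624 = 626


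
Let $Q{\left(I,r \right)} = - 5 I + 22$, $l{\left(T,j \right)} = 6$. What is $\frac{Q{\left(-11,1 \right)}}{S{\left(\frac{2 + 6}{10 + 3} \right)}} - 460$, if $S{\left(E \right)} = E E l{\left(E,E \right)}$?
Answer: $- \frac{163627}{384} \approx -426.11$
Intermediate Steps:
$Q{\left(I,r \right)} = 22 - 5 I$
$S{\left(E \right)} = 6 E^{2}$ ($S{\left(E \right)} = E E 6 = E^{2} \cdot 6 = 6 E^{2}$)
$\frac{Q{\left(-11,1 \right)}}{S{\left(\frac{2 + 6}{10 + 3} \right)}} - 460 = \frac{22 - -55}{6 \left(\frac{2 + 6}{10 + 3}\right)^{2}} - 460 = \frac{22 + 55}{6 \left(\frac{8}{13}\right)^{2}} - 460 = \frac{77}{6 \left(8 \cdot \frac{1}{13}\right)^{2}} - 460 = \frac{77}{6 \left(\frac{8}{13}\right)^{2}} - 460 = \frac{77}{6 \cdot \frac{64}{169}} - 460 = \frac{77}{\frac{384}{169}} - 460 = 77 \cdot \frac{169}{384} - 460 = \frac{13013}{384} - 460 = - \frac{163627}{384}$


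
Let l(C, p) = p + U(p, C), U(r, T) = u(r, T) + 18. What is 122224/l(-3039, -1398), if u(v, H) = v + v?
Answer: -7639/261 ≈ -29.268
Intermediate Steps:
u(v, H) = 2*v
U(r, T) = 18 + 2*r (U(r, T) = 2*r + 18 = 18 + 2*r)
l(C, p) = 18 + 3*p (l(C, p) = p + (18 + 2*p) = 18 + 3*p)
122224/l(-3039, -1398) = 122224/(18 + 3*(-1398)) = 122224/(18 - 4194) = 122224/(-4176) = 122224*(-1/4176) = -7639/261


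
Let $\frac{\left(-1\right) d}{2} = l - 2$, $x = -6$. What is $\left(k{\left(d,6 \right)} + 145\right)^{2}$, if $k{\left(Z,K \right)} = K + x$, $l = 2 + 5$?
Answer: $21025$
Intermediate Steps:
$l = 7$
$d = -10$ ($d = - 2 \left(7 - 2\right) = \left(-2\right) 5 = -10$)
$k{\left(Z,K \right)} = -6 + K$ ($k{\left(Z,K \right)} = K - 6 = -6 + K$)
$\left(k{\left(d,6 \right)} + 145\right)^{2} = \left(\left(-6 + 6\right) + 145\right)^{2} = \left(0 + 145\right)^{2} = 145^{2} = 21025$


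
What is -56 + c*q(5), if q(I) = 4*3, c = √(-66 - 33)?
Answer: -56 + 36*I*√11 ≈ -56.0 + 119.4*I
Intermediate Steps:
c = 3*I*√11 (c = √(-99) = 3*I*√11 ≈ 9.9499*I)
q(I) = 12
-56 + c*q(5) = -56 + (3*I*√11)*12 = -56 + 36*I*√11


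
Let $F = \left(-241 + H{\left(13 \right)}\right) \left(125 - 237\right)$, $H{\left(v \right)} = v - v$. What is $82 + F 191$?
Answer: $5155554$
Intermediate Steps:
$H{\left(v \right)} = 0$
$F = 26992$ ($F = \left(-241 + 0\right) \left(125 - 237\right) = \left(-241\right) \left(-112\right) = 26992$)
$82 + F 191 = 82 + 26992 \cdot 191 = 82 + 5155472 = 5155554$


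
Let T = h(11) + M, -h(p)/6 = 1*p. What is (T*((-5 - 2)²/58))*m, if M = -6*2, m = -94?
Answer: 179634/29 ≈ 6194.3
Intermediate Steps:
h(p) = -6*p
M = -12
T = -78 (T = -6*11 - 12 = -66 - 12 = -78)
(T*((-5 - 2)²/58))*m = -78*(-5 - 2)²/58*(-94) = -78*(-7)²/58*(-94) = -3822/58*(-94) = -78*49/58*(-94) = -1911/29*(-94) = 179634/29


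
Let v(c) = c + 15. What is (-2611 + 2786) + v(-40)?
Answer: 150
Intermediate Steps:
v(c) = 15 + c
(-2611 + 2786) + v(-40) = (-2611 + 2786) + (15 - 40) = 175 - 25 = 150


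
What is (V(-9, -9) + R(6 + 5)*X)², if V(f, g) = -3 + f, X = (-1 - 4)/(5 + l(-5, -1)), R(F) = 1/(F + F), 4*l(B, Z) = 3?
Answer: 9278116/64009 ≈ 144.95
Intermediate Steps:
l(B, Z) = ¾ (l(B, Z) = (¼)*3 = ¾)
R(F) = 1/(2*F)
X = -20/23 (X = (-1 - 4)/(5 + ¾) = -5/23/4 = -5*4/23 = -20/23 ≈ -0.86957)
(V(-9, -9) + R(6 + 5)*X)² = ((-3 - 9) + (1/(2*(6 + 5)))*(-20/23))² = (-12 + ((½)/11)*(-20/23))² = (-12 + ((½)*(1/11))*(-20/23))² = (-12 + (1/22)*(-20/23))² = (-12 - 10/253)² = (-3046/253)² = 9278116/64009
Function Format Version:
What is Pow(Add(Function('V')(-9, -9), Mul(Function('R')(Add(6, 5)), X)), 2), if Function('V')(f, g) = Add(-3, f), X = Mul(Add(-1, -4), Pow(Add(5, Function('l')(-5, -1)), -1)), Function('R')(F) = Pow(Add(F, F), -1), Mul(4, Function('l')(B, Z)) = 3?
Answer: Rational(9278116, 64009) ≈ 144.95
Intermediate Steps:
Function('l')(B, Z) = Rational(3, 4) (Function('l')(B, Z) = Mul(Rational(1, 4), 3) = Rational(3, 4))
Function('R')(F) = Mul(Rational(1, 2), Pow(F, -1)) (Function('R')(F) = Pow(Mul(2, F), -1) = Mul(Rational(1, 2), Pow(F, -1)))
X = Rational(-20, 23) (X = Mul(Add(-1, -4), Pow(Add(5, Rational(3, 4)), -1)) = Mul(-5, Pow(Rational(23, 4), -1)) = Mul(-5, Rational(4, 23)) = Rational(-20, 23) ≈ -0.86957)
Pow(Add(Function('V')(-9, -9), Mul(Function('R')(Add(6, 5)), X)), 2) = Pow(Add(Add(-3, -9), Mul(Mul(Rational(1, 2), Pow(Add(6, 5), -1)), Rational(-20, 23))), 2) = Pow(Add(-12, Mul(Mul(Rational(1, 2), Pow(11, -1)), Rational(-20, 23))), 2) = Pow(Add(-12, Mul(Mul(Rational(1, 2), Rational(1, 11)), Rational(-20, 23))), 2) = Pow(Add(-12, Mul(Rational(1, 22), Rational(-20, 23))), 2) = Pow(Add(-12, Rational(-10, 253)), 2) = Pow(Rational(-3046, 253), 2) = Rational(9278116, 64009)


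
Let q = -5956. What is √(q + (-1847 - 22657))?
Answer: 2*I*√7615 ≈ 174.53*I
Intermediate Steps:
√(q + (-1847 - 22657)) = √(-5956 + (-1847 - 22657)) = √(-5956 - 24504) = √(-30460) = 2*I*√7615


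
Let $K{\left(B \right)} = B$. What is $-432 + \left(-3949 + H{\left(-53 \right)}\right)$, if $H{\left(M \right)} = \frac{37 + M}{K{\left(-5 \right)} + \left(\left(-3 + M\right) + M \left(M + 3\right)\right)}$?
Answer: $- \frac{11342425}{2589} \approx -4381.0$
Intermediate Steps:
$H{\left(M \right)} = \frac{37 + M}{-8 + M + M \left(3 + M\right)}$ ($H{\left(M \right)} = \frac{37 + M}{-5 + \left(\left(-3 + M\right) + M \left(M + 3\right)\right)} = \frac{37 + M}{-5 + \left(\left(-3 + M\right) + M \left(3 + M\right)\right)} = \frac{37 + M}{-5 + \left(-3 + M + M \left(3 + M\right)\right)} = \frac{37 + M}{-8 + M + M \left(3 + M\right)}$)
$-432 + \left(-3949 + H{\left(-53 \right)}\right) = -432 - \left(3949 - \frac{37 - 53}{-8 + \left(-53\right)^{2} + 4 \left(-53\right)}\right) = -432 - \left(3949 - \frac{1}{-8 + 2809 - 212} \left(-16\right)\right) = -432 - \left(3949 - \frac{1}{2589} \left(-16\right)\right) = -432 + \left(-3949 + \frac{1}{2589} \left(-16\right)\right) = -432 - \frac{10223977}{2589} = - \frac{11342425}{2589}$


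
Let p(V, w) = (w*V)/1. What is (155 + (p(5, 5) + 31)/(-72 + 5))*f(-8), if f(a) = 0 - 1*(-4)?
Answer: 41316/67 ≈ 616.66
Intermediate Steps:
p(V, w) = V*w (p(V, w) = (V*w)*1 = V*w)
f(a) = 4 (f(a) = 0 + 4 = 4)
(155 + (p(5, 5) + 31)/(-72 + 5))*f(-8) = (155 + (5*5 + 31)/(-72 + 5))*4 = (155 + (25 + 31)/(-67))*4 = (155 + 56*(-1/67))*4 = (155 - 56/67)*4 = (10329/67)*4 = 41316/67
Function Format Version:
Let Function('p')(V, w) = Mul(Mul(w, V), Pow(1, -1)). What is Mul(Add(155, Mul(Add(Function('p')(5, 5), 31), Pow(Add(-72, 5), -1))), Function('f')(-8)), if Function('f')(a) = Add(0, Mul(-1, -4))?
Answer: Rational(41316, 67) ≈ 616.66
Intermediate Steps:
Function('p')(V, w) = Mul(V, w) (Function('p')(V, w) = Mul(Mul(V, w), 1) = Mul(V, w))
Function('f')(a) = 4 (Function('f')(a) = Add(0, 4) = 4)
Mul(Add(155, Mul(Add(Function('p')(5, 5), 31), Pow(Add(-72, 5), -1))), Function('f')(-8)) = Mul(Add(155, Mul(Add(Mul(5, 5), 31), Pow(Add(-72, 5), -1))), 4) = Mul(Add(155, Mul(Add(25, 31), Pow(-67, -1))), 4) = Mul(Add(155, Mul(56, Rational(-1, 67))), 4) = Mul(Add(155, Rational(-56, 67)), 4) = Mul(Rational(10329, 67), 4) = Rational(41316, 67)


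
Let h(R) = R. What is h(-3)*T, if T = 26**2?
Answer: -2028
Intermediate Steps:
T = 676
h(-3)*T = -3*676 = -2028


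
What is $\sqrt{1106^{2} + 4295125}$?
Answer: $\sqrt{5518361} \approx 2349.1$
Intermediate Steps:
$\sqrt{1106^{2} + 4295125} = \sqrt{1223236 + 4295125} = \sqrt{5518361}$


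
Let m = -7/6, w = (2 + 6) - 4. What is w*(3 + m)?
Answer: 22/3 ≈ 7.3333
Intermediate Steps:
w = 4 (w = 8 - 4 = 4)
m = -7/6 (m = -7*⅙ = -7/6 ≈ -1.1667)
w*(3 + m) = 4*(3 - 7/6) = 4*(11/6) = 22/3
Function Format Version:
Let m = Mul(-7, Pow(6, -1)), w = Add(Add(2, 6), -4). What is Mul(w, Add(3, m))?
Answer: Rational(22, 3) ≈ 7.3333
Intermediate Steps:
w = 4 (w = Add(8, -4) = 4)
m = Rational(-7, 6) (m = Mul(-7, Rational(1, 6)) = Rational(-7, 6) ≈ -1.1667)
Mul(w, Add(3, m)) = Mul(4, Add(3, Rational(-7, 6))) = Mul(4, Rational(11, 6)) = Rational(22, 3)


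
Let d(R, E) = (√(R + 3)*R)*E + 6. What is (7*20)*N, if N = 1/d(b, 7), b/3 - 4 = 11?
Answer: -70/396897 + 4900*√3/132299 ≈ 0.063974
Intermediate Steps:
b = 45 (b = 12 + 3*11 = 12 + 33 = 45)
d(R, E) = 6 + E*R*√(3 + R) (d(R, E) = (√(3 + R)*R)*E + 6 = (R*√(3 + R))*E + 6 = E*R*√(3 + R) + 6 = 6 + E*R*√(3 + R))
N = 1/(6 + 1260*√3) (N = 1/(6 + 7*45*√(3 + 45)) = 1/(6 + 7*45*√48) = 1/(6 + 7*45*(4*√3)) = 1/(6 + 1260*√3) ≈ 0.00045696)
(7*20)*N = (7*20)*(-1/793794 + 35*√3/132299) = 140*(-1/793794 + 35*√3/132299) = -70/396897 + 4900*√3/132299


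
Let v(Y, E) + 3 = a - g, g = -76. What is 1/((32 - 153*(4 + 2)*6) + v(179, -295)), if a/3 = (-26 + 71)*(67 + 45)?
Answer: 1/9717 ≈ 0.00010291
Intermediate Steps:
a = 15120 (a = 3*((-26 + 71)*(67 + 45)) = 3*(45*112) = 3*5040 = 15120)
v(Y, E) = 15193 (v(Y, E) = -3 + (15120 - 1*(-76)) = -3 + (15120 + 76) = -3 + 15196 = 15193)
1/((32 - 153*(4 + 2)*6) + v(179, -295)) = 1/((32 - 153*(4 + 2)*6) + 15193) = 1/((32 - 918*6) + 15193) = 1/((32 - 153*36) + 15193) = 1/((32 - 5508) + 15193) = 1/(-5476 + 15193) = 1/9717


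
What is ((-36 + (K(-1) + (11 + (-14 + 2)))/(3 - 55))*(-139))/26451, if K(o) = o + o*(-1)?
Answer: 260069/1375452 ≈ 0.18908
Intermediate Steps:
K(o) = 0 (K(o) = o - o = 0)
((-36 + (K(-1) + (11 + (-14 + 2)))/(3 - 55))*(-139))/26451 = ((-36 + (0 + (11 + (-14 + 2)))/(3 - 55))*(-139))/26451 = ((-36 + (0 + (11 - 12))/(-52))*(-139))*(1/26451) = ((-36 + (0 - 1)*(-1/52))*(-139))*(1/26451) = ((-36 - 1*(-1/52))*(-139))*(1/26451) = ((-36 + 1/52)*(-139))*(1/26451) = -1871/52*(-139)*(1/26451) = (260069/52)*(1/26451) = 260069/1375452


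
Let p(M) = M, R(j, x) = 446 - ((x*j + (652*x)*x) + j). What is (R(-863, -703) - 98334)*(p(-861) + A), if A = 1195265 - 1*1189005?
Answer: -1743488174818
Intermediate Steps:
R(j, x) = 446 - j - 652*x² - j*x (R(j, x) = 446 - ((j*x + 652*x²) + j) = 446 - ((652*x² + j*x) + j) = 446 - (j + 652*x² + j*x) = 446 + (-j - 652*x² - j*x) = 446 - j - 652*x² - j*x)
A = 6260 (A = 1195265 - 1189005 = 6260)
(R(-863, -703) - 98334)*(p(-861) + A) = ((446 - 1*(-863) - 652*(-703)² - 1*(-863)*(-703)) - 98334)*(-861 + 6260) = ((446 + 863 - 652*494209 - 606689) - 98334)*5399 = ((446 + 863 - 322224268 - 606689) - 98334)*5399 = (-322829648 - 98334)*5399 = -322927982*5399 = -1743488174818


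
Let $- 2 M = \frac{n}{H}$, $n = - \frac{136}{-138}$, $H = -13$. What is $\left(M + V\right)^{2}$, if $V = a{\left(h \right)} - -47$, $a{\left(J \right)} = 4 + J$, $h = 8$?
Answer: $\frac{2804443849}{804609} \approx 3485.5$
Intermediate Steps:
$n = \frac{68}{69}$ ($n = \left(-136\right) \left(- \frac{1}{138}\right) = \frac{68}{69} \approx 0.98551$)
$V = 59$ ($V = \left(4 + 8\right) - -47 = 12 + 47 = 59$)
$M = \frac{34}{897}$ ($M = - \frac{\frac{68}{69} \frac{1}{-13}}{2} = - \frac{\frac{68}{69} \left(- \frac{1}{13}\right)}{2} = \left(- \frac{1}{2}\right) \left(- \frac{68}{897}\right) = \frac{34}{897} \approx 0.037904$)
$\left(M + V\right)^{2} = \left(\frac{34}{897} + 59\right)^{2} = \left(\frac{52957}{897}\right)^{2} = \frac{2804443849}{804609}$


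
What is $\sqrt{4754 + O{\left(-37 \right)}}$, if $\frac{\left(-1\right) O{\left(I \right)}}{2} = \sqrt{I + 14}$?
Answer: $\sqrt{4754 - 2 i \sqrt{23}} \approx 68.949 - 0.0696 i$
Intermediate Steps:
$O{\left(I \right)} = - 2 \sqrt{14 + I}$ ($O{\left(I \right)} = - 2 \sqrt{I + 14} = - 2 \sqrt{14 + I}$)
$\sqrt{4754 + O{\left(-37 \right)}} = \sqrt{4754 - 2 \sqrt{14 - 37}} = \sqrt{4754 - 2 \sqrt{-23}} = \sqrt{4754 - 2 i \sqrt{23}}$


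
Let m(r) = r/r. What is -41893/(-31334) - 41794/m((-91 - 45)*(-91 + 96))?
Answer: -1309531303/31334 ≈ -41793.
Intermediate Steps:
m(r) = 1
-41893/(-31334) - 41794/m((-91 - 45)*(-91 + 96)) = -41893/(-31334) - 41794/1 = -41893*(-1/31334) - 41794*1 = 41893/31334 - 41794 = -1309531303/31334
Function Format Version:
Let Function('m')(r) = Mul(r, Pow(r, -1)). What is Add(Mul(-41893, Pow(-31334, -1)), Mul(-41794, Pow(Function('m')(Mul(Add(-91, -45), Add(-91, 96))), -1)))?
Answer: Rational(-1309531303, 31334) ≈ -41793.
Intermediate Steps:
Function('m')(r) = 1
Add(Mul(-41893, Pow(-31334, -1)), Mul(-41794, Pow(Function('m')(Mul(Add(-91, -45), Add(-91, 96))), -1))) = Add(Mul(-41893, Pow(-31334, -1)), Mul(-41794, Pow(1, -1))) = Add(Mul(-41893, Rational(-1, 31334)), Mul(-41794, 1)) = Add(Rational(41893, 31334), -41794) = Rational(-1309531303, 31334)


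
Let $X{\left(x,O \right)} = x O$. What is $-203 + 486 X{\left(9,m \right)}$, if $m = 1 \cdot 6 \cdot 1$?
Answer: $26041$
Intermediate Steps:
$m = 6$ ($m = 6 \cdot 1 = 6$)
$X{\left(x,O \right)} = O x$
$-203 + 486 X{\left(9,m \right)} = -203 + 486 \cdot 6 \cdot 9 = -203 + 486 \cdot 54 = -203 + 26244 = 26041$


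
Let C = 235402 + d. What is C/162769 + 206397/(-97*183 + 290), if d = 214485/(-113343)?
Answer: -58629573925134/5651459966291 ≈ -10.374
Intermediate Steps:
d = -71495/37781 (d = 214485*(-1/113343) = -71495/37781 ≈ -1.8924)
C = 8893651467/37781 (C = 235402 - 71495/37781 = 8893651467/37781 ≈ 2.3540e+5)
C/162769 + 206397/(-97*183 + 290) = (8893651467/37781)/162769 + 206397/(-97*183 + 290) = (8893651467/37781)*(1/162769) + 206397/(-17751 + 290) = 8893651467/6149575589 + 206397/(-17461) = 8893651467/6149575589 + 206397*(-1/17461) = 8893651467/6149575589 - 10863/919 = -58629573925134/5651459966291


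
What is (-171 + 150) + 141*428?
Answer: 60327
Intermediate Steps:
(-171 + 150) + 141*428 = -21 + 60348 = 60327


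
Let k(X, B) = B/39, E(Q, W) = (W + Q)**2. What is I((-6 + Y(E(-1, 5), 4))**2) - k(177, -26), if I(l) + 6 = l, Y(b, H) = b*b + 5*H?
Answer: 218684/3 ≈ 72895.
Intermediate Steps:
E(Q, W) = (Q + W)**2
Y(b, H) = b**2 + 5*H
k(X, B) = B/39 (k(X, B) = B*(1/39) = B/39)
I(l) = -6 + l
I((-6 + Y(E(-1, 5), 4))**2) - k(177, -26) = (-6 + (-6 + (((-1 + 5)**2)**2 + 5*4))**2) - (-26)/39 = (-6 + (-6 + ((4**2)**2 + 20))**2) - 1*(-2/3) = (-6 + (-6 + (16**2 + 20))**2) + 2/3 = (-6 + (-6 + (256 + 20))**2) + 2/3 = (-6 + (-6 + 276)**2) + 2/3 = (-6 + 270**2) + 2/3 = (-6 + 72900) + 2/3 = 72894 + 2/3 = 218684/3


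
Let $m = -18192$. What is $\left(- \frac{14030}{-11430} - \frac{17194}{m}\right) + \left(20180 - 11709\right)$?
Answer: $\frac{29364423649}{3465576} \approx 8473.2$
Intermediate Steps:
$\left(- \frac{14030}{-11430} - \frac{17194}{m}\right) + \left(20180 - 11709\right) = \left(- \frac{14030}{-11430} - \frac{17194}{-18192}\right) + \left(20180 - 11709\right) = \left(\left(-14030\right) \left(- \frac{1}{11430}\right) - - \frac{8597}{9096}\right) + 8471 = \left(\frac{1403}{1143} + \frac{8597}{9096}\right) + 8471 = \frac{7529353}{3465576} + 8471 = \frac{29364423649}{3465576}$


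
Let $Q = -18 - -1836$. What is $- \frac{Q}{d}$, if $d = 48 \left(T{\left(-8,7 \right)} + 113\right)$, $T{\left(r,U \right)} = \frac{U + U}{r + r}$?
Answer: $- \frac{101}{299} \approx -0.33779$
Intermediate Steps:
$T{\left(r,U \right)} = \frac{U}{r}$ ($T{\left(r,U \right)} = \frac{2 U}{2 r} = 2 U \frac{1}{2 r} = \frac{U}{r}$)
$Q = 1818$ ($Q = -18 + 1836 = 1818$)
$d = 5382$ ($d = 48 \left(\frac{7}{-8} + 113\right) = 48 \left(7 \left(- \frac{1}{8}\right) + 113\right) = 48 \left(- \frac{7}{8} + 113\right) = 48 \cdot \frac{897}{8} = 5382$)
$- \frac{Q}{d} = - \frac{1818}{5382} = \left(-1\right) \frac{101}{299} = - \frac{101}{299}$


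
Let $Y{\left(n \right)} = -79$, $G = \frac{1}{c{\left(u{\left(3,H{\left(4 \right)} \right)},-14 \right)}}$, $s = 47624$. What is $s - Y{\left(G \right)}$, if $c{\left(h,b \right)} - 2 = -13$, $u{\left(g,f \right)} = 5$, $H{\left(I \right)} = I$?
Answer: $47703$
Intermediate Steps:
$c{\left(h,b \right)} = -11$ ($c{\left(h,b \right)} = 2 - 13 = -11$)
$G = - \frac{1}{11}$ ($G = \frac{1}{-11} = - \frac{1}{11} \approx -0.090909$)
$s - Y{\left(G \right)} = 47624 - -79 = 47624 + 79 = 47703$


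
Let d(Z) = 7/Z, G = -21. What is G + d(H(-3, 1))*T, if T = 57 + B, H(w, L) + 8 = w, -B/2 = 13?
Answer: -448/11 ≈ -40.727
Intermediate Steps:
B = -26 (B = -2*13 = -26)
H(w, L) = -8 + w
T = 31 (T = 57 - 26 = 31)
G + d(H(-3, 1))*T = -21 + (7/(-8 - 3))*31 = -21 + (7/(-11))*31 = -21 + (7*(-1/11))*31 = -21 - 7/11*31 = -21 - 217/11 = -448/11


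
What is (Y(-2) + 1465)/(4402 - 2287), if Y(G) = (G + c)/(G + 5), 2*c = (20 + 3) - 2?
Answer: 8807/12690 ≈ 0.69401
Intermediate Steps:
c = 21/2 (c = ((20 + 3) - 2)/2 = (23 - 2)/2 = (1/2)*21 = 21/2 ≈ 10.500)
Y(G) = (21/2 + G)/(5 + G) (Y(G) = (G + 21/2)/(G + 5) = (21/2 + G)/(5 + G))
(Y(-2) + 1465)/(4402 - 2287) = ((21/2 - 2)/(5 - 2) + 1465)/(4402 - 2287) = ((17/2)/3 + 1465)/2115 = ((1/3)*(17/2) + 1465)*(1/2115) = (17/6 + 1465)*(1/2115) = (8807/6)*(1/2115) = 8807/12690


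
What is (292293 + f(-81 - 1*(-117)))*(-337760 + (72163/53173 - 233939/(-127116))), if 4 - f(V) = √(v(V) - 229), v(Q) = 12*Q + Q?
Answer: -667298032919010205525/6759139068 + 2282945199297325*√239/6759139068 ≈ -9.8720e+10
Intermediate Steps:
v(Q) = 13*Q
f(V) = 4 - √(-229 + 13*V) (f(V) = 4 - √(13*V - 229) = 4 - √(-229 + 13*V))
(292293 + f(-81 - 1*(-117)))*(-337760 + (72163/53173 - 233939/(-127116))) = (292293 + (4 - √(-229 + 13*(-81 - 1*(-117)))))*(-337760 + (72163/53173 - 233939/(-127116))) = (292293 + (4 - √(-229 + 13*(-81 + 117))))*(-337760 + (72163*(1/53173) - 233939*(-1/127116))) = (292293 + (4 - √(-229 + 13*36)))*(-337760 + (72163/53173 + 233939/127116)) = (292293 + (4 - √(-229 + 468)))*(-337760 + 21612310355/6759139068) = (292293 + (4 - √239))*(-2282945199297325/6759139068) = (292297 - √239)*(-2282945199297325/6759139068) = -667298032919010205525/6759139068 + 2282945199297325*√239/6759139068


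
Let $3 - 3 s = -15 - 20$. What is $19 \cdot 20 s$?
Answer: $\frac{14440}{3} \approx 4813.3$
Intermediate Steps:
$s = \frac{38}{3}$ ($s = 1 - \frac{-15 - 20}{3} = 1 - - \frac{35}{3} = 1 + \frac{35}{3} = \frac{38}{3} \approx 12.667$)
$19 \cdot 20 s = 19 \cdot 20 \cdot \frac{38}{3} = 380 \cdot \frac{38}{3} = \frac{14440}{3}$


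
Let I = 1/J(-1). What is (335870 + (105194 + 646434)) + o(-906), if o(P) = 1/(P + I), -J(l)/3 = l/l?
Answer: 2956907059/2719 ≈ 1.0875e+6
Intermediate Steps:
J(l) = -3 (J(l) = -3*l/l = -3*1 = -3)
I = -⅓ (I = 1/(-3) = -⅓ ≈ -0.33333)
o(P) = 1/(-⅓ + P) (o(P) = 1/(P - ⅓) = 1/(-⅓ + P))
(335870 + (105194 + 646434)) + o(-906) = (335870 + (105194 + 646434)) + 3/(-1 + 3*(-906)) = (335870 + 751628) + 3/(-1 - 2718) = 1087498 + 3/(-2719) = 1087498 + 3*(-1/2719) = 1087498 - 3/2719 = 2956907059/2719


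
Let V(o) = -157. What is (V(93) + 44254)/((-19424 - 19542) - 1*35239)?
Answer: -14699/24735 ≈ -0.59426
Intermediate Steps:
(V(93) + 44254)/((-19424 - 19542) - 1*35239) = (-157 + 44254)/((-19424 - 19542) - 1*35239) = 44097/(-38966 - 35239) = 44097/(-74205) = 44097*(-1/74205) = -14699/24735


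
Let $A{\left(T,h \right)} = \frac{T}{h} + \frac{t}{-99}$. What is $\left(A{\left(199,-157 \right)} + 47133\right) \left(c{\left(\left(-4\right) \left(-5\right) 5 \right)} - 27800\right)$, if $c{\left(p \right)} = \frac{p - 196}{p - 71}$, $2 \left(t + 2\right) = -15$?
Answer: $- \frac{590668268379812}{450747} \approx -1.3104 \cdot 10^{9}$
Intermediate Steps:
$t = - \frac{19}{2}$ ($t = -2 + \frac{1}{2} \left(-15\right) = -2 - \frac{15}{2} = - \frac{19}{2} \approx -9.5$)
$A{\left(T,h \right)} = \frac{19}{198} + \frac{T}{h}$ ($A{\left(T,h \right)} = \frac{T}{h} - \frac{19}{2 \left(-99\right)} = \frac{T}{h} - - \frac{19}{198} = \frac{T}{h} + \frac{19}{198} = \frac{19}{198} + \frac{T}{h}$)
$c{\left(p \right)} = \frac{-196 + p}{-71 + p}$
$\left(A{\left(199,-157 \right)} + 47133\right) \left(c{\left(\left(-4\right) \left(-5\right) 5 \right)} - 27800\right) = \left(\left(\frac{19}{198} + \frac{199}{-157}\right) + 47133\right) \left(\frac{-196 + \left(-4\right) \left(-5\right) 5}{-71 + \left(-4\right) \left(-5\right) 5} - 27800\right) = \left(\left(\frac{19}{198} + 199 \left(- \frac{1}{157}\right)\right) + 47133\right) \left(\frac{-196 + 20 \cdot 5}{-71 + 20 \cdot 5} - 27800\right) = \left(\left(\frac{19}{198} - \frac{199}{157}\right) + 47133\right) \left(\frac{-196 + 100}{-71 + 100} - 27800\right) = \left(- \frac{36419}{31086} + 47133\right) \left(\frac{1}{29} \left(-96\right) - 27800\right) = \frac{1465140019 \left(\frac{1}{29} \left(-96\right) - 27800\right)}{31086} = \frac{1465140019 \left(- \frac{96}{29} - 27800\right)}{31086} = \frac{1465140019}{31086} \left(- \frac{806296}{29}\right) = - \frac{590668268379812}{450747}$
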